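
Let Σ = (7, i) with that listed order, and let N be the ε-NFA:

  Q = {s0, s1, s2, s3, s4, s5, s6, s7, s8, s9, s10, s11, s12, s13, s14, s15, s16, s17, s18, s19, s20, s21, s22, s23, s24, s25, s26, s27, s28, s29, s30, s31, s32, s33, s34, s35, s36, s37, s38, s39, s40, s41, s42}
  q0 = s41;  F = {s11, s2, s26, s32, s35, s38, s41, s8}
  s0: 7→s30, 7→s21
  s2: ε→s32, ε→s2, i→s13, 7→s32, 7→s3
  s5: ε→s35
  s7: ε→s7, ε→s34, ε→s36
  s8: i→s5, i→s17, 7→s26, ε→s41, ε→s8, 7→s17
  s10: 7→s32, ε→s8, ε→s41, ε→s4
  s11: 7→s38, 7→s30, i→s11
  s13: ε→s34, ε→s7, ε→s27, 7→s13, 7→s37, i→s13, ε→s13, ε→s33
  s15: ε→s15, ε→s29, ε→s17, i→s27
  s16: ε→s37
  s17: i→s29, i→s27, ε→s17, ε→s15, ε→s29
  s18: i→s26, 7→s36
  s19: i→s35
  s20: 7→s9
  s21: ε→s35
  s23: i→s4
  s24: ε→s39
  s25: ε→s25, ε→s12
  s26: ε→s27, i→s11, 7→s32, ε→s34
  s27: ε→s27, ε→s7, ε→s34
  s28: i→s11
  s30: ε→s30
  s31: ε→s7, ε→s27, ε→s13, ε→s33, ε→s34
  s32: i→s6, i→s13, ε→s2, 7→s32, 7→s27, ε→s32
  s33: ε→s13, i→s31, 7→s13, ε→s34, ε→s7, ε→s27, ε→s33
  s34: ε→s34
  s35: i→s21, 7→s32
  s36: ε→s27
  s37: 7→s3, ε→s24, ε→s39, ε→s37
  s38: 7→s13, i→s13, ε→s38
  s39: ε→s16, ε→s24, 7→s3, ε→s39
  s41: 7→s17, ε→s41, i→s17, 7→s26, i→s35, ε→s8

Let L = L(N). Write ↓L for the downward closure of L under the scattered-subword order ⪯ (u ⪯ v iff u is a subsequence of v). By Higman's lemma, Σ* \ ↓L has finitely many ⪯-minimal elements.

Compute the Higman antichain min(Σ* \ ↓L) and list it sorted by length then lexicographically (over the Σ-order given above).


Antichain: [77i, i7i, 7i77].

|Q|=43, |F|=8, |δ|=99 (56 ε).
min D↑ (7 st, q0=0, F={5}): 0:7→1,i→2 1:7→3,i→4 2:7→3,i→2 3:7→3,i→5 4:7→6,i→4 5:7→5,i→5 6:7→5,i→5 (ε-aug+det+¬).
'77i': run [27, 22, 17, 13] end={s13,s16,s24,s27,s3,s31,s33,s34,s36,s37,s39,s6,…} rej; 3/3 deletions ∈↓L.
'i7i': |S_i|=[27, 24, 17, 13] end={s13,s16,s24,s27,s3,s31,s33,s34,s36,s37,s39,s6,…} ∉↓L; 3/3 deletions ∈↓L.
'7i77': |S_i|=[27, 22, 17, 14, 12] end={s13,s16,s24,s27,s3,s31,s33,s34,s36,s37,s39,s7} ∉↓L; 4/4 single-dels accept.
3 words, ⪯-incomp.


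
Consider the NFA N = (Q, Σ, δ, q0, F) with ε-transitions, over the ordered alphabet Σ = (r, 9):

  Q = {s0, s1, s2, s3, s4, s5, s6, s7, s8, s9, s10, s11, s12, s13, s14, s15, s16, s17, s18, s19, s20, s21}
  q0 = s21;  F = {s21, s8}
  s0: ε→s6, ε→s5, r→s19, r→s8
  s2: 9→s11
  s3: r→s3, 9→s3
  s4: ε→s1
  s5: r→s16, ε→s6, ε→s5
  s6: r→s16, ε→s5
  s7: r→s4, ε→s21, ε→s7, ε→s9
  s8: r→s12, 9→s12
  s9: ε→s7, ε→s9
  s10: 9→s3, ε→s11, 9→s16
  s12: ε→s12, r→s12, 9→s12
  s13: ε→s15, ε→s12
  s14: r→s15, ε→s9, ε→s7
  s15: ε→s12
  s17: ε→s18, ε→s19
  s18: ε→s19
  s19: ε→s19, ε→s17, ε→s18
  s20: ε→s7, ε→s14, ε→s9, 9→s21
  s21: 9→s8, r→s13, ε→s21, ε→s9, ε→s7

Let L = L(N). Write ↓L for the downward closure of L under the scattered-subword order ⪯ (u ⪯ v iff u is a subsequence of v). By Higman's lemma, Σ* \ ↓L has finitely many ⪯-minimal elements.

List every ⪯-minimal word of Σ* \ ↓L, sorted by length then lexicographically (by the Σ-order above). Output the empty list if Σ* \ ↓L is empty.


min(Σ*\↓L) = [r, 99].

|Q|=22, |F|=2, |δ|=48 (30 ε).
min D↑ (3 st, q0=0, F={1}): 0:r→1,9→2 1:r→1,9→1 2:r→1,9→1 [Hopcroft].
'r': |S_i|=[9, 5] end={s1,s12,s13,s15,s4} rej; 1/1 deletions ∈↓L.
'99': run [9, 2, 1] end={s12} ∉↓L; 2/2 deletions ∈↓L.
2 obstructions.


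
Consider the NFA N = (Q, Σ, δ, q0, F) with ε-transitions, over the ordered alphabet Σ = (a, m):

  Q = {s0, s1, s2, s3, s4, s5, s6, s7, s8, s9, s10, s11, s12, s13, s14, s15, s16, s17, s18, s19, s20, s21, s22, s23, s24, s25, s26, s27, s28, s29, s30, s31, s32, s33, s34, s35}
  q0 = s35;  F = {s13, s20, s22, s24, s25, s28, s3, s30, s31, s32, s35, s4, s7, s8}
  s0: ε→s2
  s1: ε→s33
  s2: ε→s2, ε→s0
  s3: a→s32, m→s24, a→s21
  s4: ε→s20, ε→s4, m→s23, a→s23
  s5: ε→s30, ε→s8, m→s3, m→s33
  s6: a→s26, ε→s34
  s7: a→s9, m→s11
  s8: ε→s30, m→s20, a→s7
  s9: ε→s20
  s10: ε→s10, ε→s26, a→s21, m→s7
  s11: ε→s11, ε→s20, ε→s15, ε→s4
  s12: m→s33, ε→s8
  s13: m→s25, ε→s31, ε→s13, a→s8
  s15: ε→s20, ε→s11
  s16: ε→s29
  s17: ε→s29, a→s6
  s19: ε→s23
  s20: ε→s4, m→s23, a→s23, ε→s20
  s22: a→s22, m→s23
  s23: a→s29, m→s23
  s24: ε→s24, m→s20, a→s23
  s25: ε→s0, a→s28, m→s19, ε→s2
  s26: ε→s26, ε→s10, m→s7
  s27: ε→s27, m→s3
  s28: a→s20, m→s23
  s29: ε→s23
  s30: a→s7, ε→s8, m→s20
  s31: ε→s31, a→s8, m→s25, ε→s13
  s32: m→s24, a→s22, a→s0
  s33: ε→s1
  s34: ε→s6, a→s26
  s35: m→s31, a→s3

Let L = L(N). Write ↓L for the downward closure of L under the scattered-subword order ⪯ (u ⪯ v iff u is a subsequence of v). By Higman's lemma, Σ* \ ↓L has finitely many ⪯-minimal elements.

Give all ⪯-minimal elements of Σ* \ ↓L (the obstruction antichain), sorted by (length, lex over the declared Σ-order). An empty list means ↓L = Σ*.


A = [ama, mmm, aaam, maaaa, mmaaa].

|Q|=36, |F|=14, |δ|=81 (39 ε).
min D↑ (12 st, q0=0, F={8}): 0:a→1,m→2 1:a→3,m→4 2:a→5,m→6 3:a→7,m→4 4:a→8,m→9 5:a→10,m→9 6:a→11,m→8 7:a→7,m→8 8:a→8,m→8 9:a→8,m→8 10:a→9,m→9 11:a→9,m→8 [Hopcroft].
'ama': N↓-sim [23, 18, 7, 2] end={s23,s29} rej; 3/3 del acc.
'mmm': N↓-sim [23, 18, 11, 3] end={s19,s23,s29} ∉↓L; 3/3 del acc.
'aaam': |S_i|=[23, 18, 14, 8, 2] end={s23,s29} — reject; 4/4 single-dels accept.
'maaaa': run [23, 18, 11, 8, 5, 2] end={s23,s29} — reject; 5/5 deletions ∈↓L.
'mmaaa': N↓-sim [23, 18, 11, 5, 4, 2] end={s23,s29} ∉↓L; 5/5 del acc.
5 words, ⪯-incomp.


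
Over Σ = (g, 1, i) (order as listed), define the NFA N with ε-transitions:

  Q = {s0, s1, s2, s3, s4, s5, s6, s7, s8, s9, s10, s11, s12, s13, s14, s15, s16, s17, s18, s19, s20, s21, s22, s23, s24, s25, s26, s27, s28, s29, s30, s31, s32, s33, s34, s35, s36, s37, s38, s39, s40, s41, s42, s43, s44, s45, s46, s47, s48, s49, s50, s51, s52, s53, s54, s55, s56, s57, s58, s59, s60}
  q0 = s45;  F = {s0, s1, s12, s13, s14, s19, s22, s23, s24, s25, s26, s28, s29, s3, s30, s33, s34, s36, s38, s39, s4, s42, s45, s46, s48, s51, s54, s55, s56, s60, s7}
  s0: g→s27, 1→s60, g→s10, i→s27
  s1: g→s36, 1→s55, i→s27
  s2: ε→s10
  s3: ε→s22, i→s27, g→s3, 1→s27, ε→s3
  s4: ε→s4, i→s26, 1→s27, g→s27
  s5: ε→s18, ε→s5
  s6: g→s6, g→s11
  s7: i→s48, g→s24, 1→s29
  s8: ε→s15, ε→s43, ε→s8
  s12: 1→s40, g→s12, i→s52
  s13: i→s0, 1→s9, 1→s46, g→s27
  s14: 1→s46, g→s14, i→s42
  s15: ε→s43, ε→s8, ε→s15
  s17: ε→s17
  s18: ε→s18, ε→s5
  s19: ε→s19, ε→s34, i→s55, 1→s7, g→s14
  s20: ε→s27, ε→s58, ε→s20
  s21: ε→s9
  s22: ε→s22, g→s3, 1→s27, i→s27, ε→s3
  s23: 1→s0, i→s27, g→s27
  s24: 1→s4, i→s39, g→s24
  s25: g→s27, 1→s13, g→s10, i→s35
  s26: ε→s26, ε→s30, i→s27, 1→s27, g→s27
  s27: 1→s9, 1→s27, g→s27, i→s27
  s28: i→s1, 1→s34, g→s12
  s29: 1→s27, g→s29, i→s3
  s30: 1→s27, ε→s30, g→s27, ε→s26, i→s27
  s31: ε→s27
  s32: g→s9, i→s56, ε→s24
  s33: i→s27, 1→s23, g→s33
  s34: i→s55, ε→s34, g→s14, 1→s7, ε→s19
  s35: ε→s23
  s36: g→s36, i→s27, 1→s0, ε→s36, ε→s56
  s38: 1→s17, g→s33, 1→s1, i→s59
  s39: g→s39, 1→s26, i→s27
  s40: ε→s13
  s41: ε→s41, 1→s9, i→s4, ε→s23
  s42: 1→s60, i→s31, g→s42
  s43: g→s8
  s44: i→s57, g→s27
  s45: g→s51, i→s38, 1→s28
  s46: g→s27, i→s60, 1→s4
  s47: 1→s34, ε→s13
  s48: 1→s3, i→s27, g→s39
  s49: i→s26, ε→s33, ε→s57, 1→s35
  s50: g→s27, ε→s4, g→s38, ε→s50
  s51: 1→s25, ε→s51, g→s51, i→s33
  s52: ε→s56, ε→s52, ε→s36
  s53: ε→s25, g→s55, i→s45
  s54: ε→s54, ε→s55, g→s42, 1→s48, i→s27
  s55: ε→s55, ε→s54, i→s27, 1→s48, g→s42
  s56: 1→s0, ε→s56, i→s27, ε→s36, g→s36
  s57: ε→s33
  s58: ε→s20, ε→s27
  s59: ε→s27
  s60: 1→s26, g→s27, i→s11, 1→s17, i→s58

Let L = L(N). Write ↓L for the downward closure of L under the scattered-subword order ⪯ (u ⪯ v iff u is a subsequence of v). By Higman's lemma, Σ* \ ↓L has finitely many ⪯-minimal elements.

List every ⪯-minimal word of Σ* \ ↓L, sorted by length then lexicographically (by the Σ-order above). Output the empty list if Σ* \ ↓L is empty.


|Q|=61, |F|=31, |δ|=176 (57 ε).
min D↑ (27 st, q0=0, F={9}): 0:g→1,1→2,i→3 1:g→1,1→4,i→5 2:g→6,1→7,i→8 3:g→5,1→8,i→9 4:g→9,1→10,i→11 5:g→5,1→11,i→9 6:g→6,1→10,i→12 7:g→13,1→14,i→15 8:g→12,1→15,i→9 9:g→9,1→9,i→9 10:g→9,1→16,i→17 11:g→9,1→17,i→9 12:g→12,1→17,i→9 13:g→13,1→16,i→18 14:g→19,1→20,i→21 15:g→18,1→21,i→9 16:g→9,1→22,i→23 17:g→9,1→23,i→9 18:g→18,1→23,i→9 19:g→19,1→22,i→24 20:g→20,1→9,i→25 21:g→24,1→25,i→9 22:g→9,1→9,i→26 23:g→9,1→26,i→9 24:g→24,1→26,i→9 25:g→25,1→9,i→9 26:g→9,1→9,i→9.
'ii': N↓-sim [43, 28, 7] end={s11,s20,s27,s31,s58,s59,s9} ∉↓L; 2/2 deletions ∈↓L.
'g1g': N↓-sim [43, 32, 18, 3] end={s10,s27,s9} — reject; 3/3 deletions ∈↓L.
'11111': run [43, 38, 29, 18, 9, 2] end={s27,s9} — reject; 5/5 single-dels accept.
3 obstructions.

A = [ii, g1g, 11111].


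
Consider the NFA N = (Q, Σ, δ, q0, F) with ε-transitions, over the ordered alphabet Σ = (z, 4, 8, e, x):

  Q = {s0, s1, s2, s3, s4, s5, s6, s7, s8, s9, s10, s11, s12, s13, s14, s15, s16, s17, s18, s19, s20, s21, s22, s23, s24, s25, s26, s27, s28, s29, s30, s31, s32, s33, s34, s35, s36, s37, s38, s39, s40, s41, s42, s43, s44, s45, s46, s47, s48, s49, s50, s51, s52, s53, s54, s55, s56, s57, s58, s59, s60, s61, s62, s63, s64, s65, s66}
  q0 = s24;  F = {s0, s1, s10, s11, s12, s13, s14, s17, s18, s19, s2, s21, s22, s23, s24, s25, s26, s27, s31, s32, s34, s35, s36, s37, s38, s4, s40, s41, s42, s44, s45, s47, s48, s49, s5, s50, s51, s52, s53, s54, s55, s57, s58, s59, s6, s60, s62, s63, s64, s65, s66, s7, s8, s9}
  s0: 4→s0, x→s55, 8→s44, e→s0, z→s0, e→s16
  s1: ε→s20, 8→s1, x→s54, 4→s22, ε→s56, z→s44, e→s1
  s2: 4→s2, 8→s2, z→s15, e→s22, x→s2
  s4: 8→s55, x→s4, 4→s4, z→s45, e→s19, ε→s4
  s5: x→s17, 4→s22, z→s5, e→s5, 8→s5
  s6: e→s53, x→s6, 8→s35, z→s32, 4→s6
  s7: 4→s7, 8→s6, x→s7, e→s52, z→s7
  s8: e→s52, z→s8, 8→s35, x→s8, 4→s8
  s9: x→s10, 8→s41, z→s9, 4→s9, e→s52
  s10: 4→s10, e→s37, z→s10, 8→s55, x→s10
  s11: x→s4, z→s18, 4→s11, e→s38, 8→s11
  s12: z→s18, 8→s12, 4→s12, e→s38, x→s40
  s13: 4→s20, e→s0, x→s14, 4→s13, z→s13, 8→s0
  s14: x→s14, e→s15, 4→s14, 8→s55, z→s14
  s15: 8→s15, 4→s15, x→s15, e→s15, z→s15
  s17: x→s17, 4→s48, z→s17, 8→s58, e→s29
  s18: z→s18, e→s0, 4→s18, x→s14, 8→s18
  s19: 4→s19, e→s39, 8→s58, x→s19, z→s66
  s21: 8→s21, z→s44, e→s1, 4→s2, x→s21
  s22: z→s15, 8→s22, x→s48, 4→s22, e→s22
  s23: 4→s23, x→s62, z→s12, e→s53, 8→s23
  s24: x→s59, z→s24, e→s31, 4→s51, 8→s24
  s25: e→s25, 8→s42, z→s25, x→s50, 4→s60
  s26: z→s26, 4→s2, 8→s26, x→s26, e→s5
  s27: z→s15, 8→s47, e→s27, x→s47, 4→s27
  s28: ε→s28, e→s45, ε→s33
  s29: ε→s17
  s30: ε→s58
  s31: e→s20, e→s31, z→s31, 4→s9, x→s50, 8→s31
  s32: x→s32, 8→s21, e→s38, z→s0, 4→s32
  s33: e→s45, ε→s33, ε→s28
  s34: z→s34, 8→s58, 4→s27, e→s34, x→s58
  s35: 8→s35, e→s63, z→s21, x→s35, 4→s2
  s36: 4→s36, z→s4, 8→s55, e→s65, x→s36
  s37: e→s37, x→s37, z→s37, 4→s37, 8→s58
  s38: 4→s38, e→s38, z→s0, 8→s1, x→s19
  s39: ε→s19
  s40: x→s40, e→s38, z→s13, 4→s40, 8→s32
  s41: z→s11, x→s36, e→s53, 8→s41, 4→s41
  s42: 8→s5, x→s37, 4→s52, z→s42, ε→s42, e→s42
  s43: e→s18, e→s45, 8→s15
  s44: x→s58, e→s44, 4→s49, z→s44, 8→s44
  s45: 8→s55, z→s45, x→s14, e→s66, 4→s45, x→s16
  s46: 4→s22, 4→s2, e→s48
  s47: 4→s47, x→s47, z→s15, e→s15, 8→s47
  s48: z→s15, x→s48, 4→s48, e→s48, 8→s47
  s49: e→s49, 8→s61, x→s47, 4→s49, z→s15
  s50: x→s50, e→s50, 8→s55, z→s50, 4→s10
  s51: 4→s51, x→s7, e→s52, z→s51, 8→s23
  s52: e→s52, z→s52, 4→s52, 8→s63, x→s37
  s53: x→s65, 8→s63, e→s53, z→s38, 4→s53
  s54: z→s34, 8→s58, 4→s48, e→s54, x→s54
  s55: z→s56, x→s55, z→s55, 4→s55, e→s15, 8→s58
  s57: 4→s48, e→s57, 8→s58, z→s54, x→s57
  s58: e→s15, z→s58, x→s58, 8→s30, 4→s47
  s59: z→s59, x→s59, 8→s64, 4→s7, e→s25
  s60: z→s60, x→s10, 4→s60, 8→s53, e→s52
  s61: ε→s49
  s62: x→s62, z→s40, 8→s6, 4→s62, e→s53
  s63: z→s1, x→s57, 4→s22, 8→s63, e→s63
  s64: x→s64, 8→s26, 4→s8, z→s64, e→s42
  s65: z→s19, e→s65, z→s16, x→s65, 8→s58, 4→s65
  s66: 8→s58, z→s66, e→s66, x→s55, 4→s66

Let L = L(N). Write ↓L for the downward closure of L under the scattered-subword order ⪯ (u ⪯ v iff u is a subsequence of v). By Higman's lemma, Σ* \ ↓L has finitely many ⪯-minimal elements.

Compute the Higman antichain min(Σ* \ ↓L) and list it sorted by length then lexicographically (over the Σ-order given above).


A = [ex8e, 4e84z, x884z, 48zzxe].

|Q|=67, |F|=54, |δ|=301 (12 ε).
min D↑ (55 st, q0=0, F={36}): 0:z→0,4→1,8→0,e→2,x→3 1:z→1,4→1,8→4,e→5,x→6 2:z→2,4→7,8→2,e→2,x→8 3:z→3,4→6,8→9,e→10,x→3 4:z→11,4→4,8→4,e→12,x→13 5:z→5,4→5,8→14,e→5,x→15 6:z→6,4→6,8→16,e→5,x→6 7:z→7,4→7,8→17,e→5,x→18 8:z→8,4→18,8→19,e→8,x→8 9:z→9,4→20,8→21,e→22,x→9 10:z→10,4→23,8→22,e→10,x→8 11:z→24,4→11,8→11,e→25,x→26 12:z→25,4→12,8→14,e→12,x→27 13:z→26,4→13,8→16,e→12,x→13 14:z→28,4→29,8→14,e→14,x→30 15:z→15,4→15,8→31,e→15,x→15 16:z→32,4→16,8→33,e→12,x→16 17:z→34,4→17,8→17,e→12,x→35 18:z→18,4→18,8→19,e→15,x→18 19:z→19,4→19,8→31,e→36,x→19 20:z→20,4→20,8→33,e→5,x→20 21:z→21,4→37,8→21,e→38,x→21 22:z→22,4→5,8→38,e→22,x→15 23:z→23,4→23,8→12,e→5,x→18 24:z→24,4→24,8→24,e→39,x→40 25:z→39,4→25,8→28,e→25,x→41 26:z→42,4→26,8→32,e→25,x→26 27:z→41,4→27,8→31,e→27,x→27 28:z→43,4→29,8→28,e→28,x→44 29:z→36,4→29,8→29,e→29,x→45 30:z→44,4→45,8→31,e→30,x→30 31:z→31,4→46,8→31,e→36,x→31 32:z→39,4→32,8→47,e→25,x→32 33:z→47,4→37,8→33,e→14,x→33 34:z→24,4→34,8→34,e→25,x→48 35:z→48,4→35,8→19,e→27,x→35 36:z→36,4→36,8→36,e→36,x→36 37:z→36,4→37,8→37,e→29,x→37 38:z→38,4→29,8→38,e→38,x→49 39:z→39,4→39,8→43,e→39,x→19 40:z→40,4→40,8→19,e→36,x→40 41:z→50,4→41,8→31,e→41,x→41 42:z→42,4→42,8→39,e→39,x→40 43:z→43,4→51,8→43,e→43,x→31 44:z→52,4→45,8→31,e→44,x→44 45:z→36,4→45,8→46,e→45,x→45 46:z→36,4→46,8→46,e→36,x→46 47:z→43,4→37,8→47,e→28,x→47 48:z→53,4→48,8→19,e→41,x→48 49:z→49,4→45,8→31,e→49,x→49 50:z→50,4→50,8→31,e→50,x→19 51:z→36,4→51,8→51,e→51,x→46 52:z→52,4→54,8→31,e→52,x→31 53:z→53,4→53,8→19,e→50,x→40 54:z→36,4→54,8→46,e→54,x→46 (ε-aug+det+¬).
'ex8e': N↓-sim [62, 45, 25, 6, 1] end={s15} — reject; 4/4 deletions ∈↓L.
'4e84z': run [62, 51, 28, 17, 7, 1] end={s15} rej; 5/5 del acc.
'x884z': |S_i|=[62, 53, 40, 24, 8, 1] end={s15} — reject; 5/5 single-dels accept.
'48zzxe': N↓-sim [62, 51, 43, 33, 19, 8, 1] end={s15} — reject; 6/6 single-dels accept.
4 words, ⪯-incomp.


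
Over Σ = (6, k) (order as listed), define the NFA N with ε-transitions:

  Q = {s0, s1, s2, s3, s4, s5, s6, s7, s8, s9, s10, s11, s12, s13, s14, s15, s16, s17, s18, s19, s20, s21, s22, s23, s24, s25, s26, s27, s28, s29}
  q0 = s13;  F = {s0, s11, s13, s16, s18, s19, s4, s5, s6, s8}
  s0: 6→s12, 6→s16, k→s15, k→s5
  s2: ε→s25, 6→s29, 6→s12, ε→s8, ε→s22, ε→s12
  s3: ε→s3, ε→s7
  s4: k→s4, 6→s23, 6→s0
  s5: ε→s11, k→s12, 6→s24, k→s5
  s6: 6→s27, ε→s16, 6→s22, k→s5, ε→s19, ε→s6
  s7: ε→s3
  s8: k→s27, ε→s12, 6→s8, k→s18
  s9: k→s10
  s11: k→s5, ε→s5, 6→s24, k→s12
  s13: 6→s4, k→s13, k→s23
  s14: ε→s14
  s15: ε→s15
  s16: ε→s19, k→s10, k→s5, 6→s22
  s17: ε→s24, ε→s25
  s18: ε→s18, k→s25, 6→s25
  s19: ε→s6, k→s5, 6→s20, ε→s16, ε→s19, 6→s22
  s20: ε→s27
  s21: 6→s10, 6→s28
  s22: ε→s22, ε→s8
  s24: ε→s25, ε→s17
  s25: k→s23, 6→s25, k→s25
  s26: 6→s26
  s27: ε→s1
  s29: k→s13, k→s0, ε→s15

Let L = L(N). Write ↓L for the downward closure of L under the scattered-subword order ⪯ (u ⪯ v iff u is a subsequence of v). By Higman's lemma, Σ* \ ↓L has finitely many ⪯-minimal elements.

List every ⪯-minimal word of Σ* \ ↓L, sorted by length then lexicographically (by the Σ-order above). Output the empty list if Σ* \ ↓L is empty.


|Q|=30, |F|=10, |δ|=70 (29 ε).
min D↑ (8 st, q0=0, F={6}): 0:6→1,k→0 1:6→2,k→1 2:6→3,k→4 3:6→5,k→4 4:6→6,k→4 5:6→5,k→7 6:6→6,k→6 7:6→6,k→6.
'66k6': run [21, 20, 19, 12, 4] end={s17,s23,s24,s25} ∉↓L; 4/4 deletions ∈↓L.
'6666kk': run [21, 20, 19, 17, 11, 5, 2] end={s23,s25} — reject; 6/6 single-dels accept.
2 minimals (antichain).

A = [66k6, 6666kk].


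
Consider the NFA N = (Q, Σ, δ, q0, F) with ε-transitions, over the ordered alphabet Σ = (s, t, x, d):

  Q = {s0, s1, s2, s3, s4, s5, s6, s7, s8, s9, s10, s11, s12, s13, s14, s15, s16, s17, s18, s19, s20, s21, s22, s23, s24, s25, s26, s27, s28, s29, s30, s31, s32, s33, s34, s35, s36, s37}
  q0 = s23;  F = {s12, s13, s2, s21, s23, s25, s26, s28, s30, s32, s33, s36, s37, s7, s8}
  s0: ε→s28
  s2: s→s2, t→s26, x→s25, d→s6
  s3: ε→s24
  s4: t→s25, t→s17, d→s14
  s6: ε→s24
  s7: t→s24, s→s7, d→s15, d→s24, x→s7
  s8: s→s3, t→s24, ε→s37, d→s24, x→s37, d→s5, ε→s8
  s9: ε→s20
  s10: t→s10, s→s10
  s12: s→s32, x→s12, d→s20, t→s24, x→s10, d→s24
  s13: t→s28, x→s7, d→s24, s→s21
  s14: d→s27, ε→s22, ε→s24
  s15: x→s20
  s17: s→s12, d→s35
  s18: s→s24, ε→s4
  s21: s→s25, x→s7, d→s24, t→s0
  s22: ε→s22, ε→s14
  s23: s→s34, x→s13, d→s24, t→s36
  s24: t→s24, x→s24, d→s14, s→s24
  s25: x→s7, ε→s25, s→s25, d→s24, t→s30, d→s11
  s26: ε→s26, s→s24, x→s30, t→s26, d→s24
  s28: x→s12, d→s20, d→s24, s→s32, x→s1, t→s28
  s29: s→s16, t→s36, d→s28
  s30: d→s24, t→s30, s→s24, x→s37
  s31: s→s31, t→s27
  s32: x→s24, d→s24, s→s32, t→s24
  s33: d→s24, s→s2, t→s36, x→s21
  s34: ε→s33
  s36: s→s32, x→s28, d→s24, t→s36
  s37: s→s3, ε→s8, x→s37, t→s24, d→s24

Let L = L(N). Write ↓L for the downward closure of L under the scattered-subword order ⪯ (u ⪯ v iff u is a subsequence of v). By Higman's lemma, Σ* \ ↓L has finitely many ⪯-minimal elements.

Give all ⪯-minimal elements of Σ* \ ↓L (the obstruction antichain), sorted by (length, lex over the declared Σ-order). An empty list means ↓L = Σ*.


min(Σ*\↓L) = [d, tst, tsx, xxt, ssts].

|Q|=38, |F|=15, |δ|=101 (15 ε).
min D↑ (15 st, q0=0, F={4}): 0:s→1,t→2,x→3,d→4 1:s→5,t→2,x→6,d→4 2:s→7,t→2,x→8,d→4 3:s→6,t→8,x→9,d→4 4:s→4,t→4,x→4,d→4 5:s→5,t→10,x→11,d→4 6:s→11,t→8,x→9,d→4 7:s→7,t→4,x→4,d→4 8:s→7,t→8,x→12,d→4 9:s→9,t→4,x→9,d→4 10:s→4,t→10,x→13,d→4 11:s→11,t→13,x→9,d→4 12:s→7,t→4,x→12,d→4 13:s→4,t→13,x→14,d→4 14:s→4,t→4,x→14,d→4.
'd': |S_i|=[29, 9] end={s11,s14,s15,s20,s22,s24,s27,s5,s6} — reject; 1/1 deletions ∈↓L.
'tst': run [29, 18, 7, 5] end={s10,s14,s22,s24,s27} ∉↓L; 3/3 single-dels accept.
'tsx': |S_i|=[29, 18, 7, 4] end={s14,s22,s24,s27} ∉↓L; 3/3 deletions ∈↓L.
'xxt': N↓-sim [29, 22, 15, 5] end={s10,s14,s22,s24,s27} rej; 3/3 deletions ∈↓L.
'ssts': run [29, 27, 19, 11, 6] end={s10,s14,s22,s24,s27,s3} — reject; 4/4 deletions ∈↓L.
5 obstructions.


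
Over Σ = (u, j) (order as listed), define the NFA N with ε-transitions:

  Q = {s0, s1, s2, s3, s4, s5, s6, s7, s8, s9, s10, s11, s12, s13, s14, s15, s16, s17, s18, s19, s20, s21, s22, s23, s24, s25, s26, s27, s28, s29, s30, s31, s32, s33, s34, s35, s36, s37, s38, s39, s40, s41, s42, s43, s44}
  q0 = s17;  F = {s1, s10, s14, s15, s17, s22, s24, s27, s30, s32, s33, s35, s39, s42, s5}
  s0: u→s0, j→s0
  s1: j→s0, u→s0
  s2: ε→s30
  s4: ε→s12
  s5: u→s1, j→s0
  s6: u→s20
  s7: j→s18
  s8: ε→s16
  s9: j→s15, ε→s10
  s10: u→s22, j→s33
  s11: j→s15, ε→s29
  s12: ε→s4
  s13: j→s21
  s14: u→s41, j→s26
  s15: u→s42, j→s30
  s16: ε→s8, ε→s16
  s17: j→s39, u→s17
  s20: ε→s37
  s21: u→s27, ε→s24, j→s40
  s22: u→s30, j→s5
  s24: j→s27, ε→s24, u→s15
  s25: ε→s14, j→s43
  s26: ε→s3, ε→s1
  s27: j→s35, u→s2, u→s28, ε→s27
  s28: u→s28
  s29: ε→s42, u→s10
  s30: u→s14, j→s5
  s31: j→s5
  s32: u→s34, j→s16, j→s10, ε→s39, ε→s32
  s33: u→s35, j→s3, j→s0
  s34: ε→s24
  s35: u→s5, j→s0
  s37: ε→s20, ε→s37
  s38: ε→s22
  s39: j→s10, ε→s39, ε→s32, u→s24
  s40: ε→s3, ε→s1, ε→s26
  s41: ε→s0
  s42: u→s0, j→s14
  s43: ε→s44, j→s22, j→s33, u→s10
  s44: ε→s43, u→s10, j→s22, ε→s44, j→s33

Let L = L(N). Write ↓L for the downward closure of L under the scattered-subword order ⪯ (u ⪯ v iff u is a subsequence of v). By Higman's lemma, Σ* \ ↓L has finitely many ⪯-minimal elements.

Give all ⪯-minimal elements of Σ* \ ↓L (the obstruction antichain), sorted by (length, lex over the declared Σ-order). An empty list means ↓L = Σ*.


|Q|=45, |F|=15, |δ|=83 (31 ε).
min D↑ (15 st, q0=0, F={12}): 0:u→0,j→1 1:u→2,j→3 2:u→4,j→5 3:u→6,j→7 4:u→8,j→9 5:u→9,j→10 6:u→9,j→11 7:u→10,j→12 8:u→12,j→13 9:u→13,j→11 10:u→11,j→12 11:u→14,j→12 12:u→12,j→12 13:u→12,j→14 14:u→12,j→12 [Hopcroft].
'jjjj': N↓-sim [24, 23, 17, 7, 2] end={s0,s3} rej; 4/4 deletions ∈↓L.
'juuuu': |S_i|=[24, 23, 17, 12, 8, 3] end={s0,s28,s41} — reject; 5/5 deletions ∈↓L.
'jjujuu': N↓-sim [24, 23, 17, 12, 5, 2, 1] end={s0} ∉↓L; 6/6 single-dels accept.
3 obstructions.

Antichain: [jjjj, juuuu, jjujuu].


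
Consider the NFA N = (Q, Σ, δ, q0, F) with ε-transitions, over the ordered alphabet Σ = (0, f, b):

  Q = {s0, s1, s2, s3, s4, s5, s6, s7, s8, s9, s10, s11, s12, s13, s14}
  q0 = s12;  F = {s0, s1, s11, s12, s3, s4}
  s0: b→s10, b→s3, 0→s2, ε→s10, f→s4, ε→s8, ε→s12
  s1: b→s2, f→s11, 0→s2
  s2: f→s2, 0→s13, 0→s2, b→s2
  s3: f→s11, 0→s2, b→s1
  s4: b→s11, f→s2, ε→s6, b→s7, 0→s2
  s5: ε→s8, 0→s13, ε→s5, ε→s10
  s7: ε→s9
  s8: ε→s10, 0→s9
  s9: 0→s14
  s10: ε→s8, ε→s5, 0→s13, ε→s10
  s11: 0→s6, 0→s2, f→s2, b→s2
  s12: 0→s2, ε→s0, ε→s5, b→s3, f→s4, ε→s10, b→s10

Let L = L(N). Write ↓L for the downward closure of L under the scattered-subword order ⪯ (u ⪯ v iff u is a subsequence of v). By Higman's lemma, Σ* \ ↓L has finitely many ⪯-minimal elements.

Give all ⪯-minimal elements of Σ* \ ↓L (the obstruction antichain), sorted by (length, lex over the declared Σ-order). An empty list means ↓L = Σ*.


|Q|=15, |F|=6, |δ|=45 (15 ε).
min D↑ (6 st, q0=0, F={1}): 0:0→1,f→2,b→3 1:0→1,f→1,b→1 2:0→1,f→1,b→4 3:0→1,f→4,b→5 4:0→1,f→1,b→1 5:0→1,f→4,b→1.
'0': |S_i|=[15, 5] end={s13,s14,s2,s6,s9} ∉↓L; 1/1 del acc.
'ff': N↓-sim [15, 8, 2] end={s13,s2} rej; 2/2 del acc.
'fbb': N↓-sim [15, 8, 7, 2] end={s13,s2} rej; 3/3 single-dels accept.
'bfb': N↓-sim [15, 12, 4, 2] end={s13,s2} ∉↓L; 3/3 del acc.
'bbb': N↓-sim [15, 12, 5, 2] end={s13,s2} ∉↓L; 3/3 single-dels accept.
5 obstructions.

A = [0, ff, fbb, bfb, bbb].


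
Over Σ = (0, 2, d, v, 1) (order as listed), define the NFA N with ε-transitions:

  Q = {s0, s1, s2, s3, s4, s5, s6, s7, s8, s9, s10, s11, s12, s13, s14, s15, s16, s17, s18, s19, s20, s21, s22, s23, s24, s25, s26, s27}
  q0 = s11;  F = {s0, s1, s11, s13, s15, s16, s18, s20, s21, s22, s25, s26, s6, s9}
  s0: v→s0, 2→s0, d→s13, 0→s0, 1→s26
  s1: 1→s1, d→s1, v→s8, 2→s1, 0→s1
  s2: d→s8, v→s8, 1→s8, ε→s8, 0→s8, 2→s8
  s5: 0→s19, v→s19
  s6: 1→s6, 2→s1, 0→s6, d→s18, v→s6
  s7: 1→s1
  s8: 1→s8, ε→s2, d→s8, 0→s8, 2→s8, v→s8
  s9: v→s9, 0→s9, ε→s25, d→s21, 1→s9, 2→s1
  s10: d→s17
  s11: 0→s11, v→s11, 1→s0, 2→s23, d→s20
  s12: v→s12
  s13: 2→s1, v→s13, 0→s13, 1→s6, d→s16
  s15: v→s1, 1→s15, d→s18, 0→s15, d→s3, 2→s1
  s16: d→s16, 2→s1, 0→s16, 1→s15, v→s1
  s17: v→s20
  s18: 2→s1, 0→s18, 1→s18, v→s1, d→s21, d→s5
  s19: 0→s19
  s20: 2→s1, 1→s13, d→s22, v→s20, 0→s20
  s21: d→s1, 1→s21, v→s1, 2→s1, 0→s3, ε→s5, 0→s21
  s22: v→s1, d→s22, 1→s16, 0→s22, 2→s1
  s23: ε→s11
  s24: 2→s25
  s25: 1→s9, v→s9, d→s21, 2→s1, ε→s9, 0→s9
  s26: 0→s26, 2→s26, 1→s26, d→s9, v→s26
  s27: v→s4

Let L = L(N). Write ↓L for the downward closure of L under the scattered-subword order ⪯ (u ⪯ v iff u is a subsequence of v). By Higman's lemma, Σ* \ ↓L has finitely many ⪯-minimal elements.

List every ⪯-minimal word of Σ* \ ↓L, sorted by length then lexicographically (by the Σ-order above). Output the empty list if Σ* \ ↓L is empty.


|Q|=28, |F|=14, |δ|=98 (6 ε).
min D↑ (14 st, q0=0, F={7}): 0:0→0,2→0,d→1,v→0,1→2 1:0→1,2→3,d→4,v→1,1→5 2:0→2,2→2,d→5,v→2,1→6 3:0→3,2→3,d→3,v→7,1→3 4:0→4,2→3,d→4,v→3,1→8 5:0→5,2→3,d→8,v→5,1→9 6:0→6,2→6,d→10,v→6,1→6 7:0→7,2→7,d→7,v→7,1→7 8:0→8,2→3,d→8,v→3,1→11 9:0→9,2→3,d→12,v→9,1→9 10:0→10,2→3,d→13,v→10,1→10 11:0→11,2→3,d→12,v→3,1→11 12:0→12,2→3,d→13,v→3,1→12 13:0→13,2→3,d→3,v→3,1→13 [Hopcroft].
'd2v': N↓-sim [20, 16, 3, 2] end={s2,s8} ∉↓L; 3/3 single-dels accept.
'ddvv': |S_i|=[20, 16, 11, 4, 2] end={s2,s8} ∉↓L; 4/4 del acc.
'11dddv': |S_i|=[20, 16, 13, 10, 7, 3, 2] end={s2,s8} — reject; 6/6 del acc.
3 minimals (antichain).

min(Σ*\↓L) = [d2v, ddvv, 11dddv].


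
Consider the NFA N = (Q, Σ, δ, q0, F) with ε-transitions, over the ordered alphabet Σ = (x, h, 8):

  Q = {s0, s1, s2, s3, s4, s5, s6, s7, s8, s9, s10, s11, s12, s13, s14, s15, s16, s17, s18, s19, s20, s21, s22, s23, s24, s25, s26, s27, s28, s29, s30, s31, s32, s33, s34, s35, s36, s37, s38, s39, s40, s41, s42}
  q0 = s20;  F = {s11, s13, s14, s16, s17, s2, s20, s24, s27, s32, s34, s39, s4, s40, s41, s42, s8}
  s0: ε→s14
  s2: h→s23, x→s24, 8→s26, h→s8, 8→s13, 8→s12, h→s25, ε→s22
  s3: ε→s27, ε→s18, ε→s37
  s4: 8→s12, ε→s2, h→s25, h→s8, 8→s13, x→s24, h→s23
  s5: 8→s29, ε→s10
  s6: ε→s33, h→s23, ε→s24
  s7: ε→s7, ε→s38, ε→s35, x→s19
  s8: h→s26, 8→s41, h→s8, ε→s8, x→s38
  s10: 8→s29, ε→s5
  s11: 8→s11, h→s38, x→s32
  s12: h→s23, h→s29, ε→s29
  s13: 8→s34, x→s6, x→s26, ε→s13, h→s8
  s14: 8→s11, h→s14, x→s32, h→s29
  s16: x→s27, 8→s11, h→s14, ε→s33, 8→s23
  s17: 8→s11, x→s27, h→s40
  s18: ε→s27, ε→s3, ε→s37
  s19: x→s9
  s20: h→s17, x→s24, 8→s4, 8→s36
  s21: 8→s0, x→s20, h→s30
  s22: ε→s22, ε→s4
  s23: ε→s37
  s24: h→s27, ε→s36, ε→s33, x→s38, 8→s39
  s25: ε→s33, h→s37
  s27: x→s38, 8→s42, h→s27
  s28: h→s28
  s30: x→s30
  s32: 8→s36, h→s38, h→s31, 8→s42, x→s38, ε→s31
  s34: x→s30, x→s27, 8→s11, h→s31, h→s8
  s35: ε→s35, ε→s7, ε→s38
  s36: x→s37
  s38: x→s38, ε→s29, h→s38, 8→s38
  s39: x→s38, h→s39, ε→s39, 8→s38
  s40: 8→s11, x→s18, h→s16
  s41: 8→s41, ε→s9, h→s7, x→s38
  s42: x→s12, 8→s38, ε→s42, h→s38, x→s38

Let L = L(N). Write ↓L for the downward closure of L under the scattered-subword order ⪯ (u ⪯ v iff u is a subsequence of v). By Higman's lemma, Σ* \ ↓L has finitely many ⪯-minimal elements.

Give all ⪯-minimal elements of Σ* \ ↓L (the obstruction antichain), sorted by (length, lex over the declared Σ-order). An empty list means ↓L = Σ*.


Antichain: [xx, x88, h8h, 8hx, 8888h, hhhhxh].

|Q|=43, |F|=17, |δ|=119 (34 ε).
min D↑ (17 st, q0=0, F={4}): 0:x→1,h→2,8→3 1:x→4,h→5,8→6 2:x→5,h→7,8→8 3:x→1,h→9,8→10 4:x→4,h→4,8→4 5:x→4,h→5,8→11 6:x→4,h→6,8→4 7:x→5,h→12,8→8 8:x→13,h→4,8→8 9:x→4,h→9,8→14 10:x→1,h→9,8→15 11:x→4,h→4,8→4 12:x→5,h→16,8→8 13:x→4,h→4,8→11 14:x→4,h→4,8→14 15:x→5,h→9,8→8 16:x→13,h→16,8→8.
'xx': |S_i|=[36, 20, 7] end={s12,s23,s29,s30,s37,s38,s9} — reject; 2/2 single-dels accept.
'x88': run [36, 20, 8, 2] end={s29,s38} rej; 3/3 single-dels accept.
'h8h': run [36, 27, 15, 9] end={s19,s23,s29,s31,s35,s37,s38,s7,s9} — reject; 3/3 deletions ∈↓L.
'8hx': run [36, 29, 18, 7] end={s12,s19,s23,s29,s37,s38,s9} — reject; 3/3 single-dels accept.
'8888h': run [36, 29, 25, 21, 15, 9] end={s19,s23,s29,s31,s35,s37,s38,s7,s9} ∉↓L; 5/5 del acc.
'hhhhxh': |S_i|=[36, 27, 25, 22, 20, 11, 5] end={s23,s29,s31,s37,s38} — reject; 6/6 single-dels accept.
6 words, ⪯-incomp.


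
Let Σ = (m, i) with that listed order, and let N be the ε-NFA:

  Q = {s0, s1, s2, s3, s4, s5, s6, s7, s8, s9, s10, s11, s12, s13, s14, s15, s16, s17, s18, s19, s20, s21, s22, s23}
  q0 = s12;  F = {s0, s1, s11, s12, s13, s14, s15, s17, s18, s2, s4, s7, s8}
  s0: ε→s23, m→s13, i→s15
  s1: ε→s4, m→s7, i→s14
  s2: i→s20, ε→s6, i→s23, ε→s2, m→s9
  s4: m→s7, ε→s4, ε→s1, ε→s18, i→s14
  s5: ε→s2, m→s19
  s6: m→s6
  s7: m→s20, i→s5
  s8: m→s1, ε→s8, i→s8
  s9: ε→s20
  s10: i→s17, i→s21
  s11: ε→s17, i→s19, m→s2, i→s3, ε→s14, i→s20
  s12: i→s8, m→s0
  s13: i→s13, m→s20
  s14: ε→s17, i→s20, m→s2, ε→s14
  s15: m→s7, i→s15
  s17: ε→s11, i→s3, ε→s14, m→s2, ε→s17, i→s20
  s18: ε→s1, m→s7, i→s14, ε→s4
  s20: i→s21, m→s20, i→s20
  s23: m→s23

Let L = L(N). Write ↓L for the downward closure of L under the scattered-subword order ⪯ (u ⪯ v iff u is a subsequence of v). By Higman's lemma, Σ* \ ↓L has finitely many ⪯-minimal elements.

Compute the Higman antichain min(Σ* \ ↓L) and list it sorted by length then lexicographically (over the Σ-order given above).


min(Σ*\↓L) = [mmm, imii].

|Q|=24, |F|=13, |δ|=57 (19 ε).
min D↑ (10 st, q0=0, F={6}): 0:m→1,i→2 1:m→3,i→4 2:m→5,i→2 3:m→6,i→3 4:m→7,i→4 5:m→7,i→8 6:m→6,i→6 7:m→6,i→9 8:m→9,i→6 9:m→6,i→6.
'mmm': run [21, 19, 10, 6] end={s19,s20,s21,s23,s6,s9} rej; 3/3 deletions ∈↓L.
'imii': |S_i|=[21, 19, 16, 12, 5] end={s19,s20,s21,s23,s3} rej; 4/4 single-dels accept.
2 minimals (antichain).


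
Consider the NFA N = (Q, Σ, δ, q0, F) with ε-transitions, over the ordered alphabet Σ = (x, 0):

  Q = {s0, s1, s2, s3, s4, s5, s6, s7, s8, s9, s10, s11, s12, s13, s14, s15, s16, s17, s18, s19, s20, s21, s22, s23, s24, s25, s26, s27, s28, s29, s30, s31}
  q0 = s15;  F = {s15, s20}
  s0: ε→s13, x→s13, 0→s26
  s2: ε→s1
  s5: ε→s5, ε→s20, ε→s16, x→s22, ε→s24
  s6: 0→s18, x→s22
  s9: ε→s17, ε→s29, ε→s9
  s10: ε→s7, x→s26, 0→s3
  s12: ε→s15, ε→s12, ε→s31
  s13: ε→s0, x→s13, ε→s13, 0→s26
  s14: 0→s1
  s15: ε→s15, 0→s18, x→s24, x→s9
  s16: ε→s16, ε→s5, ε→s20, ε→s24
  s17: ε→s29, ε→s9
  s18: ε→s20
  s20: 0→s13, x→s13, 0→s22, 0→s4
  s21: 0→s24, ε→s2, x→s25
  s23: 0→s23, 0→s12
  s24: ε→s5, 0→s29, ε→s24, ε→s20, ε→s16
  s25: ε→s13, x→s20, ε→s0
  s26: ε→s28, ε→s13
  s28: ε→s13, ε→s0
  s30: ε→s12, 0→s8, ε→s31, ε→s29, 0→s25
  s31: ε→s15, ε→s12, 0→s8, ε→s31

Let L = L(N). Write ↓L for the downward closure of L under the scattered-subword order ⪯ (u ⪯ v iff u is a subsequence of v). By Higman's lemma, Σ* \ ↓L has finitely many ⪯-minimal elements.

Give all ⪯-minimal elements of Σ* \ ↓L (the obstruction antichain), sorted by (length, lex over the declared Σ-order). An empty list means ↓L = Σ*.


Antichain: [xx, x0, 0x, 00].

|Q|=32, |F|=2, |δ|=66 (40 ε).
min D↑ (3 st, q0=0, F={2}): 0:x→1,0→1 1:x→2,0→2 2:x→2,0→2.
'xx': |S_i|=[15, 13, 5] end={s0,s13,s22,s26,s28} — reject; 2/2 del acc.
'x0': run [15, 13, 7] end={s0,s13,s22,s26,s28,s29,s4} rej; 2/2 deletions ∈↓L.
'0x': run [15, 9, 4] end={s0,s13,s26,s28} — reject; 2/2 deletions ∈↓L.
'00': |S_i|=[15, 9, 6] end={s0,s13,s22,s26,s28,s4} — reject; 2/2 del acc.
4 minimals (antichain).


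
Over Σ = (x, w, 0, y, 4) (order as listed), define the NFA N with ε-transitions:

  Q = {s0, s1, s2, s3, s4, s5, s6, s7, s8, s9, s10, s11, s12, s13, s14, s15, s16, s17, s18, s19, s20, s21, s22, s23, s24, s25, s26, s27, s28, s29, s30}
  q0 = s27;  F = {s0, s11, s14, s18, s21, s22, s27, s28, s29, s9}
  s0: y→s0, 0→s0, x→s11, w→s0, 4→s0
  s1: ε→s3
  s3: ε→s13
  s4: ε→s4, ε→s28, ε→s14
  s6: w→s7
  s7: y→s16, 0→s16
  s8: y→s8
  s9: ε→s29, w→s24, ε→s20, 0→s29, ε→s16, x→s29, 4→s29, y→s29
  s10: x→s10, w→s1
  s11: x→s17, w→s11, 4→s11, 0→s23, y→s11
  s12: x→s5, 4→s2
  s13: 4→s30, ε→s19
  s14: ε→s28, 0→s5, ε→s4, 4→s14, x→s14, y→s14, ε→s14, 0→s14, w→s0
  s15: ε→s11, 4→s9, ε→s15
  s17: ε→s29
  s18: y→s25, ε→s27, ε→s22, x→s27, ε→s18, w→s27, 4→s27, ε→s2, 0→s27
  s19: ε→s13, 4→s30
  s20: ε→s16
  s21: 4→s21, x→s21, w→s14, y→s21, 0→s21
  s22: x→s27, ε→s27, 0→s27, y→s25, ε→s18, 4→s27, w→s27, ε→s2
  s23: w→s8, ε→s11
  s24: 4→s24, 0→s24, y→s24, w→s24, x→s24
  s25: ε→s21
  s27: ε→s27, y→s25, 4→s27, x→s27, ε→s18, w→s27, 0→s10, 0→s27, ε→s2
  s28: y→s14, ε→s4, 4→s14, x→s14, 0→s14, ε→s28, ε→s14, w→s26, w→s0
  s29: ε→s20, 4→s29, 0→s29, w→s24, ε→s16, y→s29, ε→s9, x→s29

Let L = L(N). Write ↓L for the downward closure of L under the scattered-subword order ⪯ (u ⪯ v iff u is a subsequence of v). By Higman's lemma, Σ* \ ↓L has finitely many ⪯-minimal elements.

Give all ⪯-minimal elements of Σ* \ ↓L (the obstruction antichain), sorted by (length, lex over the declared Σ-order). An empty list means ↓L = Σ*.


A = [ywwxxw].

|Q|=31, |F|=10, |δ|=105 (35 ε).
min D↑ (7 st, q0=0, F={6}): 0:x→0,w→0,0→0,y→1,4→0 1:x→1,w→2,0→1,y→1,4→1 2:x→2,w→3,0→2,y→2,4→2 3:x→4,w→3,0→3,y→3,4→3 4:x→5,w→4,0→4,y→4,4→4 5:x→5,w→6,0→5,y→5,4→5 6:x→6,w→6,0→6,y→6,4→6 (ε-aug+det+¬).
'ywwxxw': run [27, 17, 15, 11, 9, 6, 1] end={s24} — reject; 6/6 single-dels accept.
1 words, ⪯-incomp.


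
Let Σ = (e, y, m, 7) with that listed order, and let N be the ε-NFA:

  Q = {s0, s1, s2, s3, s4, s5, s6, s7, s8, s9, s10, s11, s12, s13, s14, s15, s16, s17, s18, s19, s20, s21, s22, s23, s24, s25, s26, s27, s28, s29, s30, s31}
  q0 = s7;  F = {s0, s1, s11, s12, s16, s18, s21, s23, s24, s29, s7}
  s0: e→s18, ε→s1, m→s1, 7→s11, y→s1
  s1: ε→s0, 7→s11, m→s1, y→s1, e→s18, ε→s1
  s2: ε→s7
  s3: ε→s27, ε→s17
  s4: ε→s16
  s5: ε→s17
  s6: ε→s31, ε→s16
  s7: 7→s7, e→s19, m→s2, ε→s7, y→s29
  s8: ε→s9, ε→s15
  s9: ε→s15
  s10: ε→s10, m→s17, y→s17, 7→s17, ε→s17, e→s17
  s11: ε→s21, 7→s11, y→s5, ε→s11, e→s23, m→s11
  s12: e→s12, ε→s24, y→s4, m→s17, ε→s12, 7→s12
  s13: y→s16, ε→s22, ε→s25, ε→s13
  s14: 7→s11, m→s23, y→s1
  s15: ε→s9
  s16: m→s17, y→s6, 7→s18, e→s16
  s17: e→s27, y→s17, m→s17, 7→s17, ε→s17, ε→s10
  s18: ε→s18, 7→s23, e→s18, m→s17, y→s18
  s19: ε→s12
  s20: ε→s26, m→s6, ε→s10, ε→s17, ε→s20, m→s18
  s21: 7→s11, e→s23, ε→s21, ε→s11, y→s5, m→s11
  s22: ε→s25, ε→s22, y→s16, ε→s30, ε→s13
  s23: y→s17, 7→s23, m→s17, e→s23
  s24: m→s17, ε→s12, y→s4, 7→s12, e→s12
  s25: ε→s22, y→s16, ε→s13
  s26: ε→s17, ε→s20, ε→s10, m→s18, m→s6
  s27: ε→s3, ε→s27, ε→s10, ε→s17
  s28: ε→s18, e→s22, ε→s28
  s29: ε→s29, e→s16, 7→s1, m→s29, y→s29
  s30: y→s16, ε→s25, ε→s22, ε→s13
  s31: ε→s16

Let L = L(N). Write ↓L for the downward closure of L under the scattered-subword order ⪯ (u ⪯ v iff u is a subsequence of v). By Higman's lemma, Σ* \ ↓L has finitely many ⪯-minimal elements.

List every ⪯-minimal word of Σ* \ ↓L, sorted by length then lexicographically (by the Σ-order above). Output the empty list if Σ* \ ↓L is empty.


A = [em, y77y].

|Q|=32, |F|=11, |δ|=119 (55 ε).
min D↑ (9 st, q0=0, F={4}): 0:e→1,y→2,m→0,7→0 1:e→1,y→3,m→4,7→1 2:e→3,y→2,m→2,7→5 3:e→3,y→3,m→4,7→6 4:e→4,y→4,m→4,7→4 5:e→6,y→5,m→5,7→7 6:e→6,y→6,m→4,7→8 7:e→8,y→4,m→7,7→7 8:e→8,y→4,m→4,7→8.
'em': run [21, 13, 4] end={s10,s17,s27,s3} rej; 2/2 deletions ∈↓L.
'y77y': |S_i|=[21, 16, 11, 8, 5] end={s10,s17,s27,s3,s5} — reject; 4/4 deletions ∈↓L.
2 minimals (antichain).


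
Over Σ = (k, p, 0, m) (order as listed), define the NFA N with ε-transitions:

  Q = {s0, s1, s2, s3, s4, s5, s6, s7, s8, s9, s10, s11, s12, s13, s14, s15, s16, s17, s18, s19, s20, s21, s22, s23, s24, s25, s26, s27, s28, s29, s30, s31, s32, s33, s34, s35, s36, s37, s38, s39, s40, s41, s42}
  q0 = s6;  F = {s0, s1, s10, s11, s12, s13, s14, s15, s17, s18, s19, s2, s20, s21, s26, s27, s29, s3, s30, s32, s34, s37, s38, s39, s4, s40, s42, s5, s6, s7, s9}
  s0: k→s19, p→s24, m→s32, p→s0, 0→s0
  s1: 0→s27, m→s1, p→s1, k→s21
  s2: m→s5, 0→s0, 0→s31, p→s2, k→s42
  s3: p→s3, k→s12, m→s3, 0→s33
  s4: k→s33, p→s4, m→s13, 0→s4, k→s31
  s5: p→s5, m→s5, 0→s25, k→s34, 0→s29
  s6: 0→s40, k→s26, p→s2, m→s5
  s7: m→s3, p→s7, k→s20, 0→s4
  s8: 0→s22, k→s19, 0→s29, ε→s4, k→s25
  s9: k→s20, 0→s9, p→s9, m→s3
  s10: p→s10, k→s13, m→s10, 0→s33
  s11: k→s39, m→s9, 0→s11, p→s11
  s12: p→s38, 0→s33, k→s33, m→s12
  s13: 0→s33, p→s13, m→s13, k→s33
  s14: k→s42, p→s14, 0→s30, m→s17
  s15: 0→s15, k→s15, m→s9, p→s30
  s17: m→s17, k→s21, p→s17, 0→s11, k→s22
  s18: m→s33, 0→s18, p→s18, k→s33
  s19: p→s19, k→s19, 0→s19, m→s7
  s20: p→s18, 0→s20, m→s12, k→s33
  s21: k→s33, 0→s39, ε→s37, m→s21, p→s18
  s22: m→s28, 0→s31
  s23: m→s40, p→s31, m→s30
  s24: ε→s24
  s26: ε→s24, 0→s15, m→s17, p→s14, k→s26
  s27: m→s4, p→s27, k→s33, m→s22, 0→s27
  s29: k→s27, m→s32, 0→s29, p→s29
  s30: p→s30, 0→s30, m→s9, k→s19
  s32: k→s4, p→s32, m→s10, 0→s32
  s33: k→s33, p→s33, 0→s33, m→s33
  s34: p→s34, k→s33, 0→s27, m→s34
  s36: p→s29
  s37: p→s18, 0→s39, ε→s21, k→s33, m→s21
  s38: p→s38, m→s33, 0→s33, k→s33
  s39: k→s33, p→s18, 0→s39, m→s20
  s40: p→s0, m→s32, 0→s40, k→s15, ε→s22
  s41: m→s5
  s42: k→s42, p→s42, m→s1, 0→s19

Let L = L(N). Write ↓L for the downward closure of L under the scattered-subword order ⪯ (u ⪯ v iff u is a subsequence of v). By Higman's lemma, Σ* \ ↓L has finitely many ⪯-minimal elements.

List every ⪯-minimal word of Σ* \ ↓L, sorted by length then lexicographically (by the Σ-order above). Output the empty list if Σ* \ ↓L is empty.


A = [mkk, 0mm0, kmkpm, pkm0k].

|Q|=43, |F|=31, |δ|=151 (6 ε).
min D↑ (31 st, q0=0, F={21}): 0:k→1,p→2,0→3,m→4 1:k→1,p→5,0→6,m→7 2:k→8,p→2,0→9,m→4 3:k→6,p→9,0→3,m→10 4:k→11,p→4,0→12,m→4 5:k→8,p→5,0→13,m→7 6:k→6,p→13,0→6,m→14 7:k→15,p→7,0→16,m→7 8:k→8,p→8,0→17,m→18 9:k→17,p→9,0→9,m→10 10:k→19,p→10,0→10,m→20 11:k→21,p→11,0→22,m→11 12:k→22,p→12,0→12,m→10 13:k→17,p→13,0→13,m→14 14:k→23,p→14,0→14,m→24 15:k→21,p→25,0→26,m→15 16:k→26,p→16,0→16,m→14 17:k→17,p→17,0→17,m→27 18:k→15,p→18,0→22,m→18 19:k→21,p→19,0→19,m→28 20:k→28,p→20,0→21,m→20 21:k→21,p→21,0→21,m→21 22:k→21,p→22,0→22,m→19 23:k→21,p→25,0→23,m→29 24:k→29,p→24,0→21,m→24 25:k→21,p→25,0→25,m→21 26:k→21,p→25,0→26,m→23 27:k→23,p→27,0→19,m→24 28:k→21,p→28,0→21,m→28 29:k→21,p→30,0→21,m→29 30:k→21,p→30,0→21,m→21.
'mkk': N↓-sim [37, 26, 15, 2] end={s31,s33} rej; 3/3 deletions ∈↓L.
'0mm0': N↓-sim [37, 26, 15, 7, 1] end={s33} — reject; 4/4 del acc.
'kmkpm': N↓-sim [37, 28, 21, 11, 3, 1] end={s33} ∉↓L; 5/5 single-dels accept.
'pkm0k': N↓-sim [37, 33, 20, 18, 12, 2] end={s31,s33} — reject; 5/5 del acc.
4 obstructions.
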